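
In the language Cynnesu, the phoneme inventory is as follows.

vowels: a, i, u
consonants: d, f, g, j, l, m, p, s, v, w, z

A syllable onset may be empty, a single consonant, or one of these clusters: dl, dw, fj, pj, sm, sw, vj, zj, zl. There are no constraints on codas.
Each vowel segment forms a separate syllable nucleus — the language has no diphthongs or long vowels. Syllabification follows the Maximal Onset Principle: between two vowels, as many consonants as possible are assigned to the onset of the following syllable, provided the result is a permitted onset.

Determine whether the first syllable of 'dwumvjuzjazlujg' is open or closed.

The vowels are u, u, a, u — 4 nuclei, so 4 syllables.
V1 /u/ – V2 /u/: /mvj/ splits as /m/ + /vj/ (/vj/ is the longest suffix that is a licit onset).
V2 /u/ – V3 /a/: /zj/ is a licit onset in full, so it all attaches to the next syllable.
V3 /a/ – V4 /u/: /zl/ — entire cluster is a permitted onset → onset /zl/, coda ∅.
Syllabification: dwum.vju.zja.zlujg.
Syllable 1 is /dwum/ with coda /m/, so it is closed.

closed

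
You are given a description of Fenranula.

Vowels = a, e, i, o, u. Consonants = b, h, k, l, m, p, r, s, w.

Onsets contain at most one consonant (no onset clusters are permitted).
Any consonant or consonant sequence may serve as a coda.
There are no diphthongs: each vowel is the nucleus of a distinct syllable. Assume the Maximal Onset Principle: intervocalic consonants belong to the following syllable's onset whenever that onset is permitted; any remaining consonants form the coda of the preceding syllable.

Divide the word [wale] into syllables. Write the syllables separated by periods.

Nuclei (vowels): a, e → 2 syllables.
/a…e/ gap (V1→V2): /l/ is a single consonant, so it becomes the next onset.

wa.le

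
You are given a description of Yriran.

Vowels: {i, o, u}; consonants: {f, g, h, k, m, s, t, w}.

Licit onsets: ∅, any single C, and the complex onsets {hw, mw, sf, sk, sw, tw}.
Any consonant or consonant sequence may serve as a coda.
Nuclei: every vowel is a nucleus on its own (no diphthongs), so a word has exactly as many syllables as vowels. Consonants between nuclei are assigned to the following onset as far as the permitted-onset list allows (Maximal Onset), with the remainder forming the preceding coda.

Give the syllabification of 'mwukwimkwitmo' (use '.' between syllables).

Vowels present: u, i, i, o; each is a nucleus, giving 4 syllables.
Between /u/ (V1) and /i/ (V2): cluster /kw/ — the longest permitted-onset suffix is /w/; onset = /w/, preceding coda = /k/.
Between /i/ (V2) and /i/ (V3): cluster /mkw/ — the longest permitted-onset suffix is /w/; onset = /w/, preceding coda = /mk/.
Between /i/ (V3) and /o/ (V4): /tm/ splits as /t/ + /m/ (/m/ is the longest suffix that is a licit onset).

mwuk.wimk.wit.mo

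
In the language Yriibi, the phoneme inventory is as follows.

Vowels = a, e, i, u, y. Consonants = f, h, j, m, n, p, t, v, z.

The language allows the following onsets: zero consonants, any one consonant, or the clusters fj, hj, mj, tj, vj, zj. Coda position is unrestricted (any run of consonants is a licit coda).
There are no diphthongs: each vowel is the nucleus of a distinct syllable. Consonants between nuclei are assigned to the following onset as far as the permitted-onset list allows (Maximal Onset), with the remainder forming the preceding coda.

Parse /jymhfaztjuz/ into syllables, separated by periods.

jymh.faz.tjuz

Vowels present: y, a, u; each is a nucleus, giving 3 syllables.
Between /y/ (V1) and /a/ (V2): cluster /mhf/ — the longest permitted-onset suffix is /f/; onset = /f/, preceding coda = /mh/.
Between /a/ (V2) and /u/ (V3): /ztj/ — longest licit onset from the right is /tj/, leaving /z/ as coda.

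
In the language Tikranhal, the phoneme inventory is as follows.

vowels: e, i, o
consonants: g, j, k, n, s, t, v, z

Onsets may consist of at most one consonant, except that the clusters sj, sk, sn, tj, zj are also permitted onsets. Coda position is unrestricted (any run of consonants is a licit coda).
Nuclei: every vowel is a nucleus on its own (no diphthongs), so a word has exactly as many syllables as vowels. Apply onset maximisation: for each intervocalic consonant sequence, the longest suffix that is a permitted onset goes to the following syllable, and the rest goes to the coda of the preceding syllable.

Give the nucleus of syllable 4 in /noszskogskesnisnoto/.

i

The vowels are o, o, e, i, o, o — 6 nuclei, so 6 syllables.
The fourth nucleus (vowel 4 from the left) is /i/.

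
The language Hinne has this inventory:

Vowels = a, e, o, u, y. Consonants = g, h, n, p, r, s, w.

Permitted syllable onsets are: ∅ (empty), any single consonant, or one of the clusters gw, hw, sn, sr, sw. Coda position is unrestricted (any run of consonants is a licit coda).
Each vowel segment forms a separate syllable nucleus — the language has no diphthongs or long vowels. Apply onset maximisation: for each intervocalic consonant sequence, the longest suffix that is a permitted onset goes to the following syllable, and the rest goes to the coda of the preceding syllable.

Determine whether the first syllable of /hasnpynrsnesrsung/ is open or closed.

Vowels present: a, y, e, u; each is a nucleus, giving 4 syllables.
V1 /a/ – V2 /y/: cluster /snp/ — the longest permitted-onset suffix is /p/; onset = /p/, preceding coda = /sn/.
V2 /y/ – V3 /e/: cluster /nrsn/ — the longest permitted-onset suffix is /sn/; onset = /sn/, preceding coda = /nr/.
V3 /e/ – V4 /u/: cluster /srs/ — the longest permitted-onset suffix is /s/; onset = /s/, preceding coda = /sr/.
Syllabification: hasn.pynr.snesr.sung.
Syllable 1 is /hasn/ with coda /sn/, so it is closed.

closed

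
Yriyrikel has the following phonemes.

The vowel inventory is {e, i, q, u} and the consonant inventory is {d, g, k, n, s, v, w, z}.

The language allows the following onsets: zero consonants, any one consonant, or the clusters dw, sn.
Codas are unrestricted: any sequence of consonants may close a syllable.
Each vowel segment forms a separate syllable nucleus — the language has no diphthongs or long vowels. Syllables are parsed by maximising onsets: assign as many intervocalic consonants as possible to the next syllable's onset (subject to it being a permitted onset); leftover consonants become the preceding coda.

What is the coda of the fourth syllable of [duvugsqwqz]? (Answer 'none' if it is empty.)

z

Nuclei (vowels): u, u, q, q → 4 syllables.
V1 /u/ – V2 /u/: just /v/ — single C goes to the following onset.
V2 /u/ – V3 /q/: /gs/; trying suffixes from longest down, /s/ is the first permitted one, so coda /g/ | onset /s/.
V3 /q/ – V4 /q/: just /w/ — single C goes to the following onset.
Result: du.vug.sq.wqz.
Syllable 4 is /wqz/: onset /w/, nucleus /q/, coda /z/.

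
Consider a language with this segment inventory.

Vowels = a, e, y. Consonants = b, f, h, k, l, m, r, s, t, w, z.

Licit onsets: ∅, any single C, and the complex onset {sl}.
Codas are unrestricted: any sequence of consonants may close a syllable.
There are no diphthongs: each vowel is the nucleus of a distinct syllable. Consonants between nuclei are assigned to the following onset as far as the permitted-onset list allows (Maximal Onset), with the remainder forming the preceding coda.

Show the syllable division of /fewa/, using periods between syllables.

The vowels are e, a — 2 nuclei, so 2 syllables.
V1 /e/ – V2 /a/: just /w/ — single C goes to the following onset.

fe.wa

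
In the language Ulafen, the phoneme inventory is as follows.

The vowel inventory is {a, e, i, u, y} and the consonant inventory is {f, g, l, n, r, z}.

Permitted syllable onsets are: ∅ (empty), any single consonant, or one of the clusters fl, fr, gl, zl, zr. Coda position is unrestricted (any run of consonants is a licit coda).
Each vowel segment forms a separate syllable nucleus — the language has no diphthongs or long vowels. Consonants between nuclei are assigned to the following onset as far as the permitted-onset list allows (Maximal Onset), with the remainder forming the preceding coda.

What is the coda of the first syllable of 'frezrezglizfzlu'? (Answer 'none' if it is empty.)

none

Vowels present: e, e, i, u; each is a nucleus, giving 4 syllables.
/e…e/ gap (V1→V2): cluster /zr/ — /zr/ is itself a permitted onset, so the whole cluster goes right; preceding coda = ∅.
/e…i/ gap (V2→V3): /zgl/ splits as /z/ + /gl/ (/gl/ is the longest suffix that is a licit onset).
/i…u/ gap (V3→V4): /zfzl/; trying suffixes from longest down, /zl/ is the first permitted one, so coda /zf/ | onset /zl/.
Syllabification: fre.zrez.glizf.zlu.
Syllable 1 is /fre/: onset /fr/, nucleus /e/, coda ∅.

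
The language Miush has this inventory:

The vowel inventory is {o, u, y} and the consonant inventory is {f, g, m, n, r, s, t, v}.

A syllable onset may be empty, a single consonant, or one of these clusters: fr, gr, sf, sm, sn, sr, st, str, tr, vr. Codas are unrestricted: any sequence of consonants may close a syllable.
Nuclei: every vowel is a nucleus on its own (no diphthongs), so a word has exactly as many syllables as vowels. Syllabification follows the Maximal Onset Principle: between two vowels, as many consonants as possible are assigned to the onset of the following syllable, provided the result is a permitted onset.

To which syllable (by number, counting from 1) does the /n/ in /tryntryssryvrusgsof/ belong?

1

The vowels are y, y, y, u, o — 5 nuclei, so 5 syllables.
V1 /y/ – V2 /y/: /ntr/ — longest licit onset from the right is /tr/, leaving /n/ as coda.
V2 /y/ – V3 /y/: /ssr/ splits as /s/ + /sr/ (/sr/ is the longest suffix that is a licit onset).
V3 /y/ – V4 /u/: /vr/ — entire cluster is a permitted onset → onset /vr/, coda ∅.
V4 /u/ – V5 /o/: cluster /sgs/ — the longest permitted-onset suffix is /s/; onset = /s/, preceding coda = /sg/.
Putting it together: tryn.trys.sry.vrusg.sof.
The /n/ is in the coda of syllable 1 (/tryn/).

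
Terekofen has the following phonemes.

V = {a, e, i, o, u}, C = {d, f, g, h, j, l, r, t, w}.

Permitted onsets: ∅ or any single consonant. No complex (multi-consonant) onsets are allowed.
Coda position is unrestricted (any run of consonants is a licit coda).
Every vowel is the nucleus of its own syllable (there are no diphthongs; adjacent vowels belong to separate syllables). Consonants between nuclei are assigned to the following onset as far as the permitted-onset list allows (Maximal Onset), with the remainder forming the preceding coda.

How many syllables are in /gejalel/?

Vowels present: e, a, e; each is a nucleus, giving 3 syllables.

3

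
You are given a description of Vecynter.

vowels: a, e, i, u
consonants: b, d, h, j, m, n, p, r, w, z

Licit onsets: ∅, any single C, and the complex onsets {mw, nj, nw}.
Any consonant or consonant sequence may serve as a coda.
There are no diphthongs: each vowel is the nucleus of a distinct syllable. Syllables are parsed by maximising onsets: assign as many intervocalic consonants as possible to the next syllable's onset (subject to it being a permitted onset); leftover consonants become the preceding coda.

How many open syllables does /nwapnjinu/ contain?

2

The vowels are a, i, u — 3 nuclei, so 3 syllables.
/a…i/ gap (V1→V2): /pnj/ splits as /p/ + /nj/ (/nj/ is the longest suffix that is a licit onset).
/i…u/ gap (V2→V3): /n/ is a single consonant, so it becomes the next onset.
Result: nwap.nji.nu.
Classifying each syllable: /nwap/ (closed), /nji/ (open), /nu/ (open).
Open syllables: 2.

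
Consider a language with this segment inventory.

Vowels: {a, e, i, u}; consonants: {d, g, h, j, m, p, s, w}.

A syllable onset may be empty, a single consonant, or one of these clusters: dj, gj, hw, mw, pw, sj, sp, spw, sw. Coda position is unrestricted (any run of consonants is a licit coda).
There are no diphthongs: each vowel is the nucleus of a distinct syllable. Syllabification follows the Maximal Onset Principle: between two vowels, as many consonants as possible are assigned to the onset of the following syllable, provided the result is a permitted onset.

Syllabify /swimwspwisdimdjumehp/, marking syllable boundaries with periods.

swimw.spwis.dim.dju.mehp

Vowels present: i, i, i, u, e; each is a nucleus, giving 5 syllables.
σ1/σ2 boundary: /mwspw/ splits as /mw/ + /spw/ (/spw/ is the longest suffix that is a licit onset).
σ2/σ3 boundary: /sd/; trying suffixes from longest down, /d/ is the first permitted one, so coda /s/ | onset /d/.
σ3/σ4 boundary: /mdj/ splits as /m/ + /dj/ (/dj/ is the longest suffix that is a licit onset).
σ4/σ5 boundary: /m/ → onset of the next syllable (single consonants are always licit onsets).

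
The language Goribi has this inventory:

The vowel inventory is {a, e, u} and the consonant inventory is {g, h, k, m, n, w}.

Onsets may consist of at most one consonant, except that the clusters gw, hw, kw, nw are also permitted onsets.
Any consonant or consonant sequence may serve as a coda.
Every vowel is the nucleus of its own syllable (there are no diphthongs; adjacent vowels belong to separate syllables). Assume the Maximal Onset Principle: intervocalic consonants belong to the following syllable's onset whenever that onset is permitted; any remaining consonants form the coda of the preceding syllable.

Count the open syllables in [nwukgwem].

0

The vowels are u, e — 2 nuclei, so 2 syllables.
V1 /u/ – V2 /e/: /kgw/; trying suffixes from longest down, /gw/ is the first permitted one, so coda /k/ | onset /gw/.
So the parse is nwuk.gwem.
Classifying each syllable: /nwuk/ (closed), /gwem/ (closed).
Open syllables: 0.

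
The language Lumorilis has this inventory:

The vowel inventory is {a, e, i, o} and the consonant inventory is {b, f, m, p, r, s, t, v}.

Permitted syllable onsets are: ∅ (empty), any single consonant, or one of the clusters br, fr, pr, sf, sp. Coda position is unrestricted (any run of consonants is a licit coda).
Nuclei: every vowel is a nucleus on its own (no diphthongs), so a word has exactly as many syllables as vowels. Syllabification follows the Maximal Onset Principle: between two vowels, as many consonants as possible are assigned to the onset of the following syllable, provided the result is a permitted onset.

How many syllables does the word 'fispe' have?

2

Vowels present: i, e; each is a nucleus, giving 2 syllables.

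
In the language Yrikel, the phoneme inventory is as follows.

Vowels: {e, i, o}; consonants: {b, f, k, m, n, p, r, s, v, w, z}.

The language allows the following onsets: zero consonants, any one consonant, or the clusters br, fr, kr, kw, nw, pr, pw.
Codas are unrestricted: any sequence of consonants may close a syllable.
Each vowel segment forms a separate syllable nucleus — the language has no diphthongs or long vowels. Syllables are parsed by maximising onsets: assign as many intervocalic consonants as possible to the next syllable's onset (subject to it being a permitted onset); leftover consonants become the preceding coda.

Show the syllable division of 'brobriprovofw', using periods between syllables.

Vowels present: o, i, o, o; each is a nucleus, giving 4 syllables.
Between /o/ (V1) and /i/ (V2): cluster /br/ — /br/ is itself a permitted onset, so the whole cluster goes right; preceding coda = ∅.
Between /i/ (V2) and /o/ (V3): cluster /pr/ — /pr/ is itself a permitted onset, so the whole cluster goes right; preceding coda = ∅.
Between /o/ (V3) and /o/ (V4): just /v/ — single C goes to the following onset.

bro.bri.pro.vofw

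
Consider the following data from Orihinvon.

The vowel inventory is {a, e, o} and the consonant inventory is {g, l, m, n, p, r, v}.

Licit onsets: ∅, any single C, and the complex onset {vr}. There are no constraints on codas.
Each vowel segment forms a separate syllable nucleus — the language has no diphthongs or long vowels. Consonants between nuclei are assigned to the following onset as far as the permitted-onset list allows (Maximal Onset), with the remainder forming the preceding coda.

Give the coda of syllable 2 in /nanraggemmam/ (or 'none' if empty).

The vowels are a, a, e, a — 4 nuclei, so 4 syllables.
σ1/σ2 boundary: /nr/; trying suffixes from longest down, /r/ is the first permitted one, so coda /n/ | onset /r/.
σ2/σ3 boundary: /gg/ splits as /g/ + /g/ (/g/ is the longest suffix that is a licit onset).
σ3/σ4 boundary: cluster /mm/ — the longest permitted-onset suffix is /m/; onset = /m/, preceding coda = /m/.
Putting it together: nan.rag.gem.mam.
Syllable 2 is /rag/: onset /r/, nucleus /a/, coda /g/.

g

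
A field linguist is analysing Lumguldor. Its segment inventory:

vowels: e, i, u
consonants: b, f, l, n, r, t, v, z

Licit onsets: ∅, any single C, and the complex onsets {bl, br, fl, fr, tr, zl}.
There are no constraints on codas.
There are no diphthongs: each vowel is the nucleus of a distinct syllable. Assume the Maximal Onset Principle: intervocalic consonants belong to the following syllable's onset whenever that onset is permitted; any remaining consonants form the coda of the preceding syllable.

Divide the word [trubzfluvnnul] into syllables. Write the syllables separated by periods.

Vowels present: u, u, u; each is a nucleus, giving 3 syllables.
V1 /u/ – V2 /u/: /bzfl/ splits as /bz/ + /fl/ (/fl/ is the longest suffix that is a licit onset).
V2 /u/ – V3 /u/: /vnn/ — longest licit onset from the right is /n/, leaving /vn/ as coda.

trubz.fluvn.nul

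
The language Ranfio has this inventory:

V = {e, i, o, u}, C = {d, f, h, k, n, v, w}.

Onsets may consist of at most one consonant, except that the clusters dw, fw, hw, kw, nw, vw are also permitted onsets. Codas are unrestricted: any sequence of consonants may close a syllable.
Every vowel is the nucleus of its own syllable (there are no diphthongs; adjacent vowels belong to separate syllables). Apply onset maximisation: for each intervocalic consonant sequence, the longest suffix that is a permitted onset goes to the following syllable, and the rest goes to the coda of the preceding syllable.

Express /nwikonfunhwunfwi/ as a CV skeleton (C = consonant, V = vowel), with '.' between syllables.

The vowels are i, o, u, u, i — 5 nuclei, so 5 syllables.
/i…o/ gap (V1→V2): /k/ is a single consonant, so it becomes the next onset.
/o…u/ gap (V2→V3): cluster /nf/ — the longest permitted-onset suffix is /f/; onset = /f/, preceding coda = /n/.
/u…u/ gap (V3→V4): /nhw/ — longest licit onset from the right is /hw/, leaving /n/ as coda.
/u…i/ gap (V4→V5): cluster /nfw/ — the longest permitted-onset suffix is /fw/; onset = /fw/, preceding coda = /n/.
Syllabification: nwi.kon.fun.hwun.fwi.
Mapping each syllable to C/V: /nwi/ → CCV, /kon/ → CVC, /fun/ → CVC, /hwun/ → CCVC, /fwi/ → CCV.

CCV.CVC.CVC.CCVC.CCV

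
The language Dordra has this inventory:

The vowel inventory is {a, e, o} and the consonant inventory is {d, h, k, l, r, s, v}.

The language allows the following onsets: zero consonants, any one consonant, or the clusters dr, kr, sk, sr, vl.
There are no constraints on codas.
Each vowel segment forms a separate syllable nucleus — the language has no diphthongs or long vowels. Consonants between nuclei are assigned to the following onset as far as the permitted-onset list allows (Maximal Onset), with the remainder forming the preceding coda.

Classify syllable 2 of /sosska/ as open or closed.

Nuclei (vowels): o, a → 2 syllables.
V1 /o/ – V2 /a/: cluster /ssk/ — the longest permitted-onset suffix is /sk/; onset = /sk/, preceding coda = /s/.
Syllabification: sos.ska.
Syllable 2 is /ska/; it ends in its nucleus with no coda, so it is open.

open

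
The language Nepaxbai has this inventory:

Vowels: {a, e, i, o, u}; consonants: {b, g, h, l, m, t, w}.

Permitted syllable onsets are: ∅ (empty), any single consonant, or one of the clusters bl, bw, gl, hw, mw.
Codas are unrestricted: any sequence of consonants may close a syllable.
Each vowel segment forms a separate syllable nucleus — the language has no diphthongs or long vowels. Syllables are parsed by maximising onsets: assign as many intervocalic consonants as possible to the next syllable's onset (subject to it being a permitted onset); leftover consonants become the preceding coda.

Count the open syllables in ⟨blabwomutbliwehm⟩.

Vowels present: a, o, u, i, e; each is a nucleus, giving 5 syllables.
σ1/σ2 boundary: /bw/ is a licit onset in full, so it all attaches to the next syllable.
σ2/σ3 boundary: /m/ → onset of the next syllable (single consonants are always licit onsets).
σ3/σ4 boundary: cluster /tbl/ — the longest permitted-onset suffix is /bl/; onset = /bl/, preceding coda = /t/.
σ4/σ5 boundary: /w/ → onset of the next syllable (single consonants are always licit onsets).
Putting it together: bla.bwo.mut.bli.wehm.
Classifying each syllable: /bla/ (open), /bwo/ (open), /mut/ (closed), /bli/ (open), /wehm/ (closed).
Open syllables: 3.

3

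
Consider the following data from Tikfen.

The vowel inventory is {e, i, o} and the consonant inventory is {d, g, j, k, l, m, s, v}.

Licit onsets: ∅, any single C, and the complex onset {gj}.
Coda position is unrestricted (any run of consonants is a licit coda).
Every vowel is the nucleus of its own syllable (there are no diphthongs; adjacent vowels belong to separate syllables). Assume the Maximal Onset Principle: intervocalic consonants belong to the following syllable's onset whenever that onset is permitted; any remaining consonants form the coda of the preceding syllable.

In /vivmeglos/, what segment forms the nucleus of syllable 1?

Nuclei (vowels): i, e, o → 3 syllables.
The first nucleus (vowel 1 from the left) is /i/.

i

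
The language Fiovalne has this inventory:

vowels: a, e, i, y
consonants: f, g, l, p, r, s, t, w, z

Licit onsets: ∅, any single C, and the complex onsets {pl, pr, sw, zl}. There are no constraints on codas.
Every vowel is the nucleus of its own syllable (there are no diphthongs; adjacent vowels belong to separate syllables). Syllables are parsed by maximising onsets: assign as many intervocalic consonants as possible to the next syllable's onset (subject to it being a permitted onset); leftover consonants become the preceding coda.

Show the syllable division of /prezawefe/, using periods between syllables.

The vowels are e, a, e, e — 4 nuclei, so 4 syllables.
/e…a/ gap (V1→V2): just /z/ — single C goes to the following onset.
/a…e/ gap (V2→V3): /w/ is a single consonant, so it becomes the next onset.
/e…e/ gap (V3→V4): /f/ → onset of the next syllable (single consonants are always licit onsets).

pre.za.we.fe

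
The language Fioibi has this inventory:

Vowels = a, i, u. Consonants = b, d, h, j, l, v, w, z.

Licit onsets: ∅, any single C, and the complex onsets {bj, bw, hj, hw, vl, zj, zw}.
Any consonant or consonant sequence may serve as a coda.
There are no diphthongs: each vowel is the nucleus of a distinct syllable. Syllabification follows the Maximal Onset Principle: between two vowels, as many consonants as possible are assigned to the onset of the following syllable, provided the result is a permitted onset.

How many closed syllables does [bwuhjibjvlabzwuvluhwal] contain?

Nuclei (vowels): u, i, a, u, u, a → 6 syllables.
/u…i/ gap (V1→V2): /hj/ — entire cluster is a permitted onset → onset /hj/, coda ∅.
/i…a/ gap (V2→V3): /bjvl/; trying suffixes from longest down, /vl/ is the first permitted one, so coda /bj/ | onset /vl/.
/a…u/ gap (V3→V4): /bzw/ — longest licit onset from the right is /zw/, leaving /b/ as coda.
/u…u/ gap (V4→V5): /vl/ is a licit onset in full, so it all attaches to the next syllable.
/u…a/ gap (V5→V6): /hw/ — entire cluster is a permitted onset → onset /hw/, coda ∅.
Putting it together: bwu.hjibj.vlab.zwu.vlu.hwal.
Classifying each syllable: /bwu/ (open), /hjibj/ (closed), /vlab/ (closed), /zwu/ (open), /vlu/ (open), /hwal/ (closed).
Closed syllables: 3.

3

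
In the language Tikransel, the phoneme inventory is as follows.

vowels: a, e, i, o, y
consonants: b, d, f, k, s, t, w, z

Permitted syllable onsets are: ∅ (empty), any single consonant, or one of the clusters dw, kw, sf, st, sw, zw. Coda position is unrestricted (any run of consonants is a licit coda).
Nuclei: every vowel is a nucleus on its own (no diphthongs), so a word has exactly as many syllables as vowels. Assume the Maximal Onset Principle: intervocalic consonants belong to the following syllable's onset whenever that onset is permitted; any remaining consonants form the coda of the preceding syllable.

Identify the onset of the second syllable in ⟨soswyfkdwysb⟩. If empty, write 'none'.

The vowels are o, y, y — 3 nuclei, so 3 syllables.
σ1/σ2 boundary: cluster /sw/ — /sw/ is itself a permitted onset, so the whole cluster goes right; preceding coda = ∅.
σ2/σ3 boundary: /fkdw/ — longest licit onset from the right is /dw/, leaving /fk/ as coda.
So the parse is so.swyfk.dwysb.
Syllable 2 is /swyfk/: onset /sw/, nucleus /y/, coda /fk/.

sw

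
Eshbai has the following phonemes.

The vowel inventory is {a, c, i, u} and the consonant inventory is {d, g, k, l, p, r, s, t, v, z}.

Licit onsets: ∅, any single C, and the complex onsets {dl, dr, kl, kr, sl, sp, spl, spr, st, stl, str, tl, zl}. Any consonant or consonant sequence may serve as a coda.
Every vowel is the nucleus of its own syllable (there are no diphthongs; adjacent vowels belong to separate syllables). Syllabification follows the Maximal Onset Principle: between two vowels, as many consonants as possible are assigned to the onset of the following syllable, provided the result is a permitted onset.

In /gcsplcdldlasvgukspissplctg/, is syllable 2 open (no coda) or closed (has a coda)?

closed

Nuclei (vowels): c, c, a, u, i, c → 6 syllables.
σ1/σ2 boundary: /spl/ — entire cluster is a permitted onset → onset /spl/, coda ∅.
σ2/σ3 boundary: /dldl/ — longest licit onset from the right is /dl/, leaving /dl/ as coda.
σ3/σ4 boundary: /svg/ splits as /sv/ + /g/ (/g/ is the longest suffix that is a licit onset).
σ4/σ5 boundary: /ksp/ splits as /k/ + /sp/ (/sp/ is the longest suffix that is a licit onset).
σ5/σ6 boundary: cluster /sspl/ — the longest permitted-onset suffix is /spl/; onset = /spl/, preceding coda = /s/.
So the parse is gc.splcdl.dlasv.guk.spis.splctg.
Syllable 2 is /splcdl/ with coda /dl/, so it is closed.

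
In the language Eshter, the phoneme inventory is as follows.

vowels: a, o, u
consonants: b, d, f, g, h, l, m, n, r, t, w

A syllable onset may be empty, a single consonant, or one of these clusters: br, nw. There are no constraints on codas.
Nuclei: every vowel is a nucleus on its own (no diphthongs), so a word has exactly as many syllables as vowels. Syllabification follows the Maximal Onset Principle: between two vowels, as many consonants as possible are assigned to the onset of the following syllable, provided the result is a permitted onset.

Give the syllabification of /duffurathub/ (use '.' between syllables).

duf.fu.rat.hub

Nuclei (vowels): u, u, a, u → 4 syllables.
/u…u/ gap (V1→V2): /ff/ splits as /f/ + /f/ (/f/ is the longest suffix that is a licit onset).
/u…a/ gap (V2→V3): just /r/ — single C goes to the following onset.
/a…u/ gap (V3→V4): cluster /th/ — the longest permitted-onset suffix is /h/; onset = /h/, preceding coda = /t/.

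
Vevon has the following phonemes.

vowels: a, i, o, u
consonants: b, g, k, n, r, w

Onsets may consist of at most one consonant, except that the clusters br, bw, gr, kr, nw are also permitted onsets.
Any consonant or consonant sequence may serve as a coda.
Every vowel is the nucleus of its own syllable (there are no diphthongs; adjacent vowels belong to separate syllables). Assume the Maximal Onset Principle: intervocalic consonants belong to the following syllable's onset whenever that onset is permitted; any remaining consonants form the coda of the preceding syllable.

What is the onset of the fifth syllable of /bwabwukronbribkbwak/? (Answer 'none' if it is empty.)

Nuclei (vowels): a, u, o, i, a → 5 syllables.
Between /a/ (V1) and /u/ (V2): /bw/ — entire cluster is a permitted onset → onset /bw/, coda ∅.
Between /u/ (V2) and /o/ (V3): cluster /kr/ — /kr/ is itself a permitted onset, so the whole cluster goes right; preceding coda = ∅.
Between /o/ (V3) and /i/ (V4): /nbr/ splits as /n/ + /br/ (/br/ is the longest suffix that is a licit onset).
Between /i/ (V4) and /a/ (V5): /bkbw/; trying suffixes from longest down, /bw/ is the first permitted one, so coda /bk/ | onset /bw/.
Syllabification: bwa.bwu.kron.bribk.bwak.
Syllable 5 is /bwak/: onset /bw/, nucleus /a/, coda /k/.

bw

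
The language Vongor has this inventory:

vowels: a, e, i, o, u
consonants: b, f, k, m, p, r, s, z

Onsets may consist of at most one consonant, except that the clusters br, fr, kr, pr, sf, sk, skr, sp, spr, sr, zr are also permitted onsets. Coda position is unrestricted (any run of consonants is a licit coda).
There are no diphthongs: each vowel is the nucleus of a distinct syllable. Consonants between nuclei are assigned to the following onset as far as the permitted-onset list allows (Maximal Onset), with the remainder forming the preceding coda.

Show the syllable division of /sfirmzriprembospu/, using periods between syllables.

Vowels present: i, i, e, o, u; each is a nucleus, giving 5 syllables.
σ1/σ2 boundary: /rmzr/ — longest licit onset from the right is /zr/, leaving /rm/ as coda.
σ2/σ3 boundary: /pr/ is a licit onset in full, so it all attaches to the next syllable.
σ3/σ4 boundary: /mb/ splits as /m/ + /b/ (/b/ is the longest suffix that is a licit onset).
σ4/σ5 boundary: /sp/ — entire cluster is a permitted onset → onset /sp/, coda ∅.

sfirm.zri.prem.bo.spu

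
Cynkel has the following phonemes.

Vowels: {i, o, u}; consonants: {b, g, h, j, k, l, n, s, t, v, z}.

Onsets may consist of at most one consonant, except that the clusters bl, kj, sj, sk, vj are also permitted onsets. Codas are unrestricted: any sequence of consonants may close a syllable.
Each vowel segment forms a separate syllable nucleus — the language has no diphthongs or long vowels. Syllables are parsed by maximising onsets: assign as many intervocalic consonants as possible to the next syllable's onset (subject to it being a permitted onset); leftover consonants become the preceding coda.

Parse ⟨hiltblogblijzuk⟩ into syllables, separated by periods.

Nuclei (vowels): i, o, i, u → 4 syllables.
Between /i/ (V1) and /o/ (V2): /ltbl/ — longest licit onset from the right is /bl/, leaving /lt/ as coda.
Between /o/ (V2) and /i/ (V3): /gbl/; trying suffixes from longest down, /bl/ is the first permitted one, so coda /g/ | onset /bl/.
Between /i/ (V3) and /u/ (V4): cluster /jz/ — the longest permitted-onset suffix is /z/; onset = /z/, preceding coda = /j/.

hilt.blog.blij.zuk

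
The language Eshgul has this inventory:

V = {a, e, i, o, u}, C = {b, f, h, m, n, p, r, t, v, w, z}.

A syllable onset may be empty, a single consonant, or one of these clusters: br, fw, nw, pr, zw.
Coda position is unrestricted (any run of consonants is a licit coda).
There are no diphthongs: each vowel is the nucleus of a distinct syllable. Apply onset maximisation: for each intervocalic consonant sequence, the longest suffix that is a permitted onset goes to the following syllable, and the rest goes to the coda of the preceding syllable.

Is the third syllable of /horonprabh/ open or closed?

closed

Vowels present: o, o, a; each is a nucleus, giving 3 syllables.
V1 /o/ – V2 /o/: just /r/ — single C goes to the following onset.
V2 /o/ – V3 /a/: /npr/ — longest licit onset from the right is /pr/, leaving /n/ as coda.
Putting it together: ho.ron.prabh.
Syllable 3 is /prabh/ with coda /bh/, so it is closed.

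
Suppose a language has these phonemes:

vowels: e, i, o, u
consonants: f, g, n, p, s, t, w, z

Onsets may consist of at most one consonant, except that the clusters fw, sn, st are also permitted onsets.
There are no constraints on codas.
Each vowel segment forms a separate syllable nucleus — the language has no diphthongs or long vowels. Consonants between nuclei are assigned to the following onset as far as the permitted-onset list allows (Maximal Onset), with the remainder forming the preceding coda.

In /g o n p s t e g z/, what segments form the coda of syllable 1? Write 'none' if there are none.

np

The vowels are o, e — 2 nuclei, so 2 syllables.
σ1/σ2 boundary: /npst/ — longest licit onset from the right is /st/, leaving /np/ as coda.
Syllabification: gonp.stegz.
Syllable 1 is /gonp/: onset /g/, nucleus /o/, coda /np/.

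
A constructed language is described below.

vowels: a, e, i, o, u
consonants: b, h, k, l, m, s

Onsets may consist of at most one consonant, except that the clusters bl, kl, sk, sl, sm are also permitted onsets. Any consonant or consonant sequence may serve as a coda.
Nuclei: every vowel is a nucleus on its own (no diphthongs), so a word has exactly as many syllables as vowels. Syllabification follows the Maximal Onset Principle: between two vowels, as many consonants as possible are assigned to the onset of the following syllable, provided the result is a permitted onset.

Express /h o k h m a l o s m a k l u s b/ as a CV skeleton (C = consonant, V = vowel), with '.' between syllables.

The vowels are o, a, o, a, u — 5 nuclei, so 5 syllables.
V1 /o/ – V2 /a/: /khm/ splits as /kh/ + /m/ (/m/ is the longest suffix that is a licit onset).
V2 /a/ – V3 /o/: /l/ is a single consonant, so it becomes the next onset.
V3 /o/ – V4 /a/: /sm/ is a licit onset in full, so it all attaches to the next syllable.
V4 /a/ – V5 /u/: /kl/ — entire cluster is a permitted onset → onset /kl/, coda ∅.
Result: hokh.ma.lo.sma.klusb.
Mapping each syllable to C/V: /hokh/ → CVCC, /ma/ → CV, /lo/ → CV, /sma/ → CCV, /klusb/ → CCVCC.

CVCC.CV.CV.CCV.CCVCC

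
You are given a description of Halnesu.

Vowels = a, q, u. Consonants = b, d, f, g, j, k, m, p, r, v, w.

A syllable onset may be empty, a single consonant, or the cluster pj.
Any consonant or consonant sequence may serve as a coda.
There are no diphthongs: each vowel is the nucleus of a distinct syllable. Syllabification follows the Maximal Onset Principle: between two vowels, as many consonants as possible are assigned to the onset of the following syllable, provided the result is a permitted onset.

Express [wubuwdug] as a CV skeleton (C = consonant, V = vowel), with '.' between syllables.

CV.CVC.CVC

The vowels are u, u, u — 3 nuclei, so 3 syllables.
/u…u/ gap (V1→V2): just /b/ — single C goes to the following onset.
/u…u/ gap (V2→V3): /wd/ — longest licit onset from the right is /d/, leaving /w/ as coda.
Result: wu.buw.dug.
Mapping each syllable to C/V: /wu/ → CV, /buw/ → CVC, /dug/ → CVC.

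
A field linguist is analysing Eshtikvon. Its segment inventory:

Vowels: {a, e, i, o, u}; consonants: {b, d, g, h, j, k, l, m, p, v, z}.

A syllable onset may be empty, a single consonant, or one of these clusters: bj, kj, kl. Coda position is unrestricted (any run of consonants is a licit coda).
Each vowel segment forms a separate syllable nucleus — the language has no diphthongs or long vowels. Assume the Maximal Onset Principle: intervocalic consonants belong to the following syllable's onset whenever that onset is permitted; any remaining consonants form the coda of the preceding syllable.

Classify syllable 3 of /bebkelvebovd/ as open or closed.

Vowels present: e, e, e, o; each is a nucleus, giving 4 syllables.
V1 /e/ – V2 /e/: cluster /bk/ — the longest permitted-onset suffix is /k/; onset = /k/, preceding coda = /b/.
V2 /e/ – V3 /e/: /lv/ — longest licit onset from the right is /v/, leaving /l/ as coda.
V3 /e/ – V4 /o/: just /b/ — single C goes to the following onset.
Result: beb.kel.ve.bovd.
Syllable 3 is /ve/; it ends in its nucleus with no coda, so it is open.

open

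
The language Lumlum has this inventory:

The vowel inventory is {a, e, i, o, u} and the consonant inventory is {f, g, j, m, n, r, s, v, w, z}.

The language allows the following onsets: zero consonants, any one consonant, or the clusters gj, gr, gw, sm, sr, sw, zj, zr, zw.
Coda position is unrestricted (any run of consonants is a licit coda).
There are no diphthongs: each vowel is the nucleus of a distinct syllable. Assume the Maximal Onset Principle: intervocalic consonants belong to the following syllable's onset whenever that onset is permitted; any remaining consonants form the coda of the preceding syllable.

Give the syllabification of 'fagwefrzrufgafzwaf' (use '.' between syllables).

The vowels are a, e, u, a, a — 5 nuclei, so 5 syllables.
Between /a/ (V1) and /e/ (V2): /gw/ — entire cluster is a permitted onset → onset /gw/, coda ∅.
Between /e/ (V2) and /u/ (V3): /frzr/; trying suffixes from longest down, /zr/ is the first permitted one, so coda /fr/ | onset /zr/.
Between /u/ (V3) and /a/ (V4): cluster /fg/ — the longest permitted-onset suffix is /g/; onset = /g/, preceding coda = /f/.
Between /a/ (V4) and /a/ (V5): /fzw/ splits as /f/ + /zw/ (/zw/ is the longest suffix that is a licit onset).

fa.gwefr.zruf.gaf.zwaf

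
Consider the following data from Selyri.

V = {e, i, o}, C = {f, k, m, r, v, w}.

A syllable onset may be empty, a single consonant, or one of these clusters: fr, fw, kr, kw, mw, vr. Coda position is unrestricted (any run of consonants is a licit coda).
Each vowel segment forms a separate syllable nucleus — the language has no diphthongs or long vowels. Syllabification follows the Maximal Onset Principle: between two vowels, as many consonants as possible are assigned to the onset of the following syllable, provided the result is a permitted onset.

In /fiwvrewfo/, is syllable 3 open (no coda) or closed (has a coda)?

Nuclei (vowels): i, e, o → 3 syllables.
σ1/σ2 boundary: /wvr/; trying suffixes from longest down, /vr/ is the first permitted one, so coda /w/ | onset /vr/.
σ2/σ3 boundary: cluster /wf/ — the longest permitted-onset suffix is /f/; onset = /f/, preceding coda = /w/.
So the parse is fiw.vrew.fo.
Syllable 3 is /fo/; it ends in its nucleus with no coda, so it is open.

open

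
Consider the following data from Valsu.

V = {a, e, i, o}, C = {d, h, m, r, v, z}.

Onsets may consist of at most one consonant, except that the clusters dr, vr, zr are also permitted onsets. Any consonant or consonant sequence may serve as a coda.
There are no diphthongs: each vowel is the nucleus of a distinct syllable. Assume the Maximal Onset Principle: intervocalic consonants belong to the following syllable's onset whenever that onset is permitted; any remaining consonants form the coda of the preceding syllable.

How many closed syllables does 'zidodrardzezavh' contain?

2

Vowels present: i, o, a, e, a; each is a nucleus, giving 5 syllables.
V1 /i/ – V2 /o/: /d/ → onset of the next syllable (single consonants are always licit onsets).
V2 /o/ – V3 /a/: cluster /dr/ — /dr/ is itself a permitted onset, so the whole cluster goes right; preceding coda = ∅.
V3 /a/ – V4 /e/: /rdz/ — longest licit onset from the right is /z/, leaving /rd/ as coda.
V4 /e/ – V5 /a/: just /z/ — single C goes to the following onset.
Putting it together: zi.do.drard.ze.zavh.
Classifying each syllable: /zi/ (open), /do/ (open), /drard/ (closed), /ze/ (open), /zavh/ (closed).
Closed syllables: 2.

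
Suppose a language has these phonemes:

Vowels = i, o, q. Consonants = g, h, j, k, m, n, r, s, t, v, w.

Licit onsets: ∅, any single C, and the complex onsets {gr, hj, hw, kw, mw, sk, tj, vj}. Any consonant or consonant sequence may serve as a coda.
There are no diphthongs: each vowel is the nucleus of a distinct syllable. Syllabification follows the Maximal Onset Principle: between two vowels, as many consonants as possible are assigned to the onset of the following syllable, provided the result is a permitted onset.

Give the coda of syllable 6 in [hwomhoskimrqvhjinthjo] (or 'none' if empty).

Nuclei (vowels): o, o, i, q, i, o → 6 syllables.
/o…o/ gap (V1→V2): /mh/ — longest licit onset from the right is /h/, leaving /m/ as coda.
/o…i/ gap (V2→V3): /sk/ is a licit onset in full, so it all attaches to the next syllable.
/i…q/ gap (V3→V4): /mr/; trying suffixes from longest down, /r/ is the first permitted one, so coda /m/ | onset /r/.
/q…i/ gap (V4→V5): /vhj/ — longest licit onset from the right is /hj/, leaving /v/ as coda.
/i…o/ gap (V5→V6): /nthj/ splits as /nt/ + /hj/ (/hj/ is the longest suffix that is a licit onset).
So the parse is hwom.ho.skim.rqv.hjint.hjo.
Syllable 6 is /hjo/: onset /hj/, nucleus /o/, coda ∅.

none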